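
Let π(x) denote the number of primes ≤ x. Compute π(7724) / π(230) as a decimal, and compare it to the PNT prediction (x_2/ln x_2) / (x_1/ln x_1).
π(7724)/π(230) = 980/50 ≈ 19.6000;  PNT prediction ≈ 20.4003.

π(230) = 50 and π(7724) = 980, so π(7724)/π(230) ≈ 19.6000. The PNT-predicted ratio is (7724/ln(7724)) / (230/ln(230)) ≈ 20.4003. The two agree to within a few percent, as expected.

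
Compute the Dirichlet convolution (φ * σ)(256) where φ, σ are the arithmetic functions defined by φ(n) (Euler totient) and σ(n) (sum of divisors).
(φ * σ)(256) = 2304

Divisors of 256: [1, 2, 4, 8, 16, 32, 64, 128, 256]. For each d | 256:
  d = 1: φ(1) · σ(256/1) = 1 · 511 = 511
  d = 2: φ(2) · σ(256/2) = 1 · 255 = 255
  d = 4: φ(4) · σ(256/4) = 2 · 127 = 254
  d = 8: φ(8) · σ(256/8) = 4 · 63 = 252
  d = 16: φ(16) · σ(256/16) = 8 · 31 = 248
  d = 32: φ(32) · σ(256/32) = 16 · 15 = 240
  d = 64: φ(64) · σ(256/64) = 32 · 7 = 224
  d = 128: φ(128) · σ(256/128) = 64 · 3 = 192
  d = 256: φ(256) · σ(256/256) = 128 · 1 = 128
Summing: (φ * σ)(256) = 511 + 255 + 254 + 252 + 248 + 240 + 224 + 192 + 128 = 2304.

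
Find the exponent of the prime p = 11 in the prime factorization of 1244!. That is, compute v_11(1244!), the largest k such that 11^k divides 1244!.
v_11(1244!) = 123

Legendre's formula: v_p(n!) = Σ_{k ≥ 1} ⌊n / p^k⌋. For p = 11, n = 1244, the terms are:
  ⌊1244/11^1⌋ = ⌊1244/11⌋ = 113
  ⌊1244/11^2⌋ = ⌊1244/121⌋ = 10
(the next term ⌊1244/11^3⌋ = 0, terminating the sum). Summing: v_11(1244!) = 113 + 10 = 123.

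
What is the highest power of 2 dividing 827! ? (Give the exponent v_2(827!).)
v_2(827!) = 820

Legendre's formula: v_p(n!) = Σ_{k ≥ 1} ⌊n / p^k⌋. For p = 2, n = 827, the terms are:
  ⌊827/2^1⌋ = ⌊827/2⌋ = 413
  ⌊827/2^2⌋ = ⌊827/4⌋ = 206
  ⌊827/2^3⌋ = ⌊827/8⌋ = 103
  ⌊827/2^4⌋ = ⌊827/16⌋ = 51
  ⌊827/2^5⌋ = ⌊827/32⌋ = 25
  ⌊827/2^6⌋ = ⌊827/64⌋ = 12
  ⌊827/2^7⌋ = ⌊827/128⌋ = 6
  ⌊827/2^8⌋ = ⌊827/256⌋ = 3
  ⌊827/2^9⌋ = ⌊827/512⌋ = 1
(the next term ⌊827/2^10⌋ = 0, terminating the sum). Summing: v_2(827!) = 413 + 206 + 103 + 51 + 25 + 12 + 6 + 3 + 1 = 820.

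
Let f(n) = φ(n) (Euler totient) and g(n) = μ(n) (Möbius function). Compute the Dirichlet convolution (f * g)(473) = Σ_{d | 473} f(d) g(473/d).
(φ * μ)(473) = 369

Divisors of 473: [1, 11, 43, 473]. For each d | 473:
  d = 1: φ(1) · μ(473/1) = 1 · 1 = 1
  d = 11: φ(11) · μ(473/11) = 10 · -1 = -10
  d = 43: φ(43) · μ(473/43) = 42 · -1 = -42
  d = 473: φ(473) · μ(473/473) = 420 · 1 = 420
Summing: (φ * μ)(473) = 1 + -10 + -42 + 420 = 369.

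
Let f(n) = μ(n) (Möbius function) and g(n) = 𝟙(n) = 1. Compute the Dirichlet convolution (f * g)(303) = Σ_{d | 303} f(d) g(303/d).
(μ * 𝟙)(303) = 0

Divisors of 303: [1, 3, 101, 303]. For each d | 303:
  d = 1: μ(1) · 𝟙(303/1) = 1 · 1 = 1
  d = 3: μ(3) · 𝟙(303/3) = -1 · 1 = -1
  d = 101: μ(101) · 𝟙(303/101) = -1 · 1 = -1
  d = 303: μ(303) · 𝟙(303/303) = 1 · 1 = 1
Summing: (μ * 𝟙)(303) = 1 + -1 + -1 + 1 = 0.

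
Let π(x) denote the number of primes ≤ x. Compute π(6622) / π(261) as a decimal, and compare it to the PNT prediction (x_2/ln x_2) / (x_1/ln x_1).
π(6622)/π(261) = 855/55 ≈ 15.5455;  PNT prediction ≈ 16.0467.

π(261) = 55 and π(6622) = 855, so π(6622)/π(261) ≈ 15.5455. The PNT-predicted ratio is (6622/ln(6622)) / (261/ln(261)) ≈ 16.0467. The two agree to within a few percent, as expected.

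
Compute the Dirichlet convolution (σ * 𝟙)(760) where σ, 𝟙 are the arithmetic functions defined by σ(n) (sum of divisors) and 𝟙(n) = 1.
(σ * 𝟙)(760) = 3822

Divisors of 760: [1, 2, 4, 5, 8, 10, 19, 20, 38, 40, 76, 95, 152, 190, 380, 760]. For each d | 760:
  d = 1: σ(1) · 𝟙(760/1) = 1 · 1 = 1
  d = 2: σ(2) · 𝟙(760/2) = 3 · 1 = 3
  d = 4: σ(4) · 𝟙(760/4) = 7 · 1 = 7
  d = 5: σ(5) · 𝟙(760/5) = 6 · 1 = 6
  d = 8: σ(8) · 𝟙(760/8) = 15 · 1 = 15
  d = 10: σ(10) · 𝟙(760/10) = 18 · 1 = 18
  d = 19: σ(19) · 𝟙(760/19) = 20 · 1 = 20
  d = 20: σ(20) · 𝟙(760/20) = 42 · 1 = 42
  d = 38: σ(38) · 𝟙(760/38) = 60 · 1 = 60
  d = 40: σ(40) · 𝟙(760/40) = 90 · 1 = 90
  d = 76: σ(76) · 𝟙(760/76) = 140 · 1 = 140
  d = 95: σ(95) · 𝟙(760/95) = 120 · 1 = 120
  d = 152: σ(152) · 𝟙(760/152) = 300 · 1 = 300
  d = 190: σ(190) · 𝟙(760/190) = 360 · 1 = 360
  d = 380: σ(380) · 𝟙(760/380) = 840 · 1 = 840
  d = 760: σ(760) · 𝟙(760/760) = 1800 · 1 = 1800
Summing: (σ * 𝟙)(760) = 1 + 3 + 7 + 6 + 15 + 18 + 20 + 42 + 60 + 90 + 140 + 120 + 300 + 360 + 840 + 1800 = 3822.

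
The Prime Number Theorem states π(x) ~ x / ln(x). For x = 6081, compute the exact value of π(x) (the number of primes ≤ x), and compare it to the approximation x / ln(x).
π(6081) = 793;  x/ln(x) ≈ 697.93;  relative error ≈ 11.99%.

Directly count primes up to 6081: π(6081) = 793. The PNT approximation gives 6081/ln(6081) ≈ 6081/8.71292 ≈ 697.93. Relative error (π(x) − x/ln(x)) / π(x) ≈ 11.99%; the approximation is known to undercount slightly (Li(x) is a better estimate).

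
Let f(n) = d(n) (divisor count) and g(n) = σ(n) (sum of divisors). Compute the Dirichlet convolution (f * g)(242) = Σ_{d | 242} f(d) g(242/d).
(d * σ)(242) = 800

Divisors of 242: [1, 2, 11, 22, 121, 242]. For each d | 242:
  d = 1: d(1) · σ(242/1) = 1 · 399 = 399
  d = 2: d(2) · σ(242/2) = 2 · 133 = 266
  d = 11: d(11) · σ(242/11) = 2 · 36 = 72
  d = 22: d(22) · σ(242/22) = 4 · 12 = 48
  d = 121: d(121) · σ(242/121) = 3 · 3 = 9
  d = 242: d(242) · σ(242/242) = 6 · 1 = 6
Summing: (d * σ)(242) = 399 + 266 + 72 + 48 + 9 + 6 = 800.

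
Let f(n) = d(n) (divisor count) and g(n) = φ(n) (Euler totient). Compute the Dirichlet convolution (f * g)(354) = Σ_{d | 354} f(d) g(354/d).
(d * φ)(354) = 720

Divisors of 354: [1, 2, 3, 6, 59, 118, 177, 354]. For each d | 354:
  d = 1: d(1) · φ(354/1) = 1 · 116 = 116
  d = 2: d(2) · φ(354/2) = 2 · 116 = 232
  d = 3: d(3) · φ(354/3) = 2 · 58 = 116
  d = 6: d(6) · φ(354/6) = 4 · 58 = 232
  d = 59: d(59) · φ(354/59) = 2 · 2 = 4
  d = 118: d(118) · φ(354/118) = 4 · 2 = 8
  d = 177: d(177) · φ(354/177) = 4 · 1 = 4
  d = 354: d(354) · φ(354/354) = 8 · 1 = 8
Summing: (d * φ)(354) = 116 + 232 + 116 + 232 + 4 + 8 + 4 + 8 = 720.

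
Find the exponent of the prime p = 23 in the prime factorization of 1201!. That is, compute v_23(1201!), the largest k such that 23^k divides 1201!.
v_23(1201!) = 54

Legendre's formula: v_p(n!) = Σ_{k ≥ 1} ⌊n / p^k⌋. For p = 23, n = 1201, the terms are:
  ⌊1201/23^1⌋ = ⌊1201/23⌋ = 52
  ⌊1201/23^2⌋ = ⌊1201/529⌋ = 2
(the next term ⌊1201/23^3⌋ = 0, terminating the sum). Summing: v_23(1201!) = 52 + 2 = 54.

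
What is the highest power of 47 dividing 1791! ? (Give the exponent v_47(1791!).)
v_47(1791!) = 38

Legendre's formula: v_p(n!) = Σ_{k ≥ 1} ⌊n / p^k⌋. For p = 47, n = 1791, the terms are:
  ⌊1791/47^1⌋ = ⌊1791/47⌋ = 38
(the next term ⌊1791/47^2⌋ = 0, terminating the sum). Summing: v_47(1791!) = 38 = 38.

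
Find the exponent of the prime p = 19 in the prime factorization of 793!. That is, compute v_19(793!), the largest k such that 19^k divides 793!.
v_19(793!) = 43

Legendre's formula: v_p(n!) = Σ_{k ≥ 1} ⌊n / p^k⌋. For p = 19, n = 793, the terms are:
  ⌊793/19^1⌋ = ⌊793/19⌋ = 41
  ⌊793/19^2⌋ = ⌊793/361⌋ = 2
(the next term ⌊793/19^3⌋ = 0, terminating the sum). Summing: v_19(793!) = 41 + 2 = 43.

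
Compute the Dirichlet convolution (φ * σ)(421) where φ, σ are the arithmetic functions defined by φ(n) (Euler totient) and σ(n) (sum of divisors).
(φ * σ)(421) = 842

Divisors of 421: [1, 421]. For each d | 421:
  d = 1: φ(1) · σ(421/1) = 1 · 422 = 422
  d = 421: φ(421) · σ(421/421) = 420 · 1 = 420
Summing: (φ * σ)(421) = 422 + 420 = 842.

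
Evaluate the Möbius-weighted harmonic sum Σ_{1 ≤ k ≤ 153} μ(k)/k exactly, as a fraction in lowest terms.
Σ μ(k)/k = 498553581288971583508015817946071430122138094746515981177/75106511663943725776296745409664000450228387787452181363970

Values of μ(k) for 1 ≤ k ≤ 153: μ(1) = 1, μ(2) = -1, μ(3) = -1, μ(5) = -1, μ(6) = 1, μ(7) = -1, μ(10) = 1, μ(11) = -1, μ(13) = -1, μ(14) = 1, μ(15) = 1, μ(17) = -1, μ(19) = -1, μ(21) = 1, μ(22) = 1, μ(23) = -1, μ(26) = 1, μ(29) = -1, μ(30) = -1, μ(31) = -1, μ(33) = 1, μ(34) = 1, μ(35) = 1, μ(37) = -1, μ(38) = 1, μ(39) = 1, μ(41) = -1, μ(42) = -1, μ(43) = -1, μ(46) = 1, μ(47) = -1, μ(51) = 1, μ(53) = -1, μ(55) = 1, μ(57) = 1, μ(58) = 1, μ(59) = -1, μ(61) = -1, μ(62) = 1, μ(65) = 1, μ(66) = -1, μ(67) = -1, μ(69) = 1, μ(70) = -1, μ(71) = -1, μ(73) = -1, μ(74) = 1, μ(77) = 1, μ(78) = -1, μ(79) = -1, μ(82) = 1, μ(83) = -1, μ(85) = 1, μ(86) = 1, μ(87) = 1, μ(89) = -1, μ(91) = 1, μ(93) = 1, μ(94) = 1, μ(95) = 1, μ(97) = -1, μ(101) = -1, μ(102) = -1, μ(103) = -1, μ(105) = -1, μ(106) = 1, μ(107) = -1, μ(109) = -1, μ(110) = -1, μ(111) = 1, μ(113) = -1, μ(114) = -1, μ(115) = 1, μ(118) = 1, μ(119) = 1, μ(122) = 1, μ(123) = 1, μ(127) = -1, μ(129) = 1, μ(130) = -1, μ(131) = -1, μ(133) = 1, μ(134) = 1, μ(137) = -1, μ(138) = -1, μ(139) = -1, μ(141) = 1, μ(142) = 1, μ(143) = 1, μ(145) = 1, μ(146) = 1, μ(149) = -1, μ(151) = -1, with μ = 0 on non-squarefree integers. Summing μ(k)/k for k where μ(k) ≠ 0 gives 498553581288971583508015817946071430122138094746515981177/75106511663943725776296745409664000450228387787452181363970 ≈ 0.0066. (PNT ⟺ this sum → 0 as n → ∞.)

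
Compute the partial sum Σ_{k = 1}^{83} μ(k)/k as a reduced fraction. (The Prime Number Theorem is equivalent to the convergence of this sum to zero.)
Σ μ(k)/k = -223590076836035175208867029720/8902150522975861711854133933093

Values of μ(k) for 1 ≤ k ≤ 83: μ(1) = 1, μ(2) = -1, μ(3) = -1, μ(5) = -1, μ(6) = 1, μ(7) = -1, μ(10) = 1, μ(11) = -1, μ(13) = -1, μ(14) = 1, μ(15) = 1, μ(17) = -1, μ(19) = -1, μ(21) = 1, μ(22) = 1, μ(23) = -1, μ(26) = 1, μ(29) = -1, μ(30) = -1, μ(31) = -1, μ(33) = 1, μ(34) = 1, μ(35) = 1, μ(37) = -1, μ(38) = 1, μ(39) = 1, μ(41) = -1, μ(42) = -1, μ(43) = -1, μ(46) = 1, μ(47) = -1, μ(51) = 1, μ(53) = -1, μ(55) = 1, μ(57) = 1, μ(58) = 1, μ(59) = -1, μ(61) = -1, μ(62) = 1, μ(65) = 1, μ(66) = -1, μ(67) = -1, μ(69) = 1, μ(70) = -1, μ(71) = -1, μ(73) = -1, μ(74) = 1, μ(77) = 1, μ(78) = -1, μ(79) = -1, μ(82) = 1, μ(83) = -1, with μ = 0 on non-squarefree integers. Summing μ(k)/k for k where μ(k) ≠ 0 gives -223590076836035175208867029720/8902150522975861711854133933093 ≈ -0.0251. (PNT ⟺ this sum → 0 as n → ∞.)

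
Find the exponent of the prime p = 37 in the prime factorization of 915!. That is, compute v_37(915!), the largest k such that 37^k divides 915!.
v_37(915!) = 24

Legendre's formula: v_p(n!) = Σ_{k ≥ 1} ⌊n / p^k⌋. For p = 37, n = 915, the terms are:
  ⌊915/37^1⌋ = ⌊915/37⌋ = 24
(the next term ⌊915/37^2⌋ = 0, terminating the sum). Summing: v_37(915!) = 24 = 24.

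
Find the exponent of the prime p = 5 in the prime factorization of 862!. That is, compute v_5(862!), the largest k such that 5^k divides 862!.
v_5(862!) = 213

Legendre's formula: v_p(n!) = Σ_{k ≥ 1} ⌊n / p^k⌋. For p = 5, n = 862, the terms are:
  ⌊862/5^1⌋ = ⌊862/5⌋ = 172
  ⌊862/5^2⌋ = ⌊862/25⌋ = 34
  ⌊862/5^3⌋ = ⌊862/125⌋ = 6
  ⌊862/5^4⌋ = ⌊862/625⌋ = 1
(the next term ⌊862/5^5⌋ = 0, terminating the sum). Summing: v_5(862!) = 172 + 34 + 6 + 1 = 213.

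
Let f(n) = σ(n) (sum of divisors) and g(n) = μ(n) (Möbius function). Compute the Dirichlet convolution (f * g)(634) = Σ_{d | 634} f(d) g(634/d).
(σ * μ)(634) = 634

Divisors of 634: [1, 2, 317, 634]. For each d | 634:
  d = 1: σ(1) · μ(634/1) = 1 · 1 = 1
  d = 2: σ(2) · μ(634/2) = 3 · -1 = -3
  d = 317: σ(317) · μ(634/317) = 318 · -1 = -318
  d = 634: σ(634) · μ(634/634) = 954 · 1 = 954
Summing: (σ * μ)(634) = 1 + -3 + -318 + 954 = 634.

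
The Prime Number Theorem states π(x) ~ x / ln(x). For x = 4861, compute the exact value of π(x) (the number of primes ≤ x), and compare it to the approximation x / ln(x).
π(4861) = 651;  x/ln(x) ≈ 572.62;  relative error ≈ 12.04%.

Directly count primes up to 4861: π(4861) = 651. The PNT approximation gives 4861/ln(4861) ≈ 4861/8.48900 ≈ 572.62. Relative error (π(x) − x/ln(x)) / π(x) ≈ 12.04%; the approximation is known to undercount slightly (Li(x) is a better estimate).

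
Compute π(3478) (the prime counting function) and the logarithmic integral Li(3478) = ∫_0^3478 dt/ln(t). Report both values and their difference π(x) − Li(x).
π(3478) = 487;  Li(3478) ≈ 501.90;  π(x) − Li(x) ≈ -14.90.

Direct count of primes ≤ 3478 gives π(3478) = 487. Numerical evaluation of the logarithmic integral gives Li(3478) ≈ 501.90. The difference π(x) − Li(x) ≈ -14.90 is typically negative for small/moderate x (Li(x) overestimates), though Littlewood's theorem shows this sign changes infinitely often.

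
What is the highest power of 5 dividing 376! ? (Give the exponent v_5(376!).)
v_5(376!) = 93

Legendre's formula: v_p(n!) = Σ_{k ≥ 1} ⌊n / p^k⌋. For p = 5, n = 376, the terms are:
  ⌊376/5^1⌋ = ⌊376/5⌋ = 75
  ⌊376/5^2⌋ = ⌊376/25⌋ = 15
  ⌊376/5^3⌋ = ⌊376/125⌋ = 3
(the next term ⌊376/5^4⌋ = 0, terminating the sum). Summing: v_5(376!) = 75 + 15 + 3 = 93.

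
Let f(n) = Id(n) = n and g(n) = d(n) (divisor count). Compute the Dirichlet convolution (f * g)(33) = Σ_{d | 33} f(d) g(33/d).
(Id * d)(33) = 65

Divisors of 33: [1, 3, 11, 33]. For each d | 33:
  d = 1: Id(1) · d(33/1) = 1 · 4 = 4
  d = 3: Id(3) · d(33/3) = 3 · 2 = 6
  d = 11: Id(11) · d(33/11) = 11 · 2 = 22
  d = 33: Id(33) · d(33/33) = 33 · 1 = 33
Summing: (Id * d)(33) = 4 + 6 + 22 + 33 = 65.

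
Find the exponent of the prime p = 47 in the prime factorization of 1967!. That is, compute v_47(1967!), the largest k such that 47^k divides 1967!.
v_47(1967!) = 41

Legendre's formula: v_p(n!) = Σ_{k ≥ 1} ⌊n / p^k⌋. For p = 47, n = 1967, the terms are:
  ⌊1967/47^1⌋ = ⌊1967/47⌋ = 41
(the next term ⌊1967/47^2⌋ = 0, terminating the sum). Summing: v_47(1967!) = 41 = 41.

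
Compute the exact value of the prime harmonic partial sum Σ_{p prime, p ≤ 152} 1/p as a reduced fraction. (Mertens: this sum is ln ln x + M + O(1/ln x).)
Σ 1/p = 426559540131011718238816115585684956391671166781102121476137/225319534991831177328890236228992001350685163362356544091910

π(152) = 36, so the primes ≤ 152 are [2, 3, 5, 7, 11, 13, 17, 19, 23, 29, 31, 37, 41, 43, 47, 53, 59, 61, 67, 71, 73, 79, 83, 89, 97, 101, 103, 107, 109, 113, 127, 131, 137, 139, 149, 151]. Summing 1/p over these primes: 426559540131011718238816115585684956391671166781102121476137/225319534991831177328890236228992001350685163362356544091910 ≈ 1.8931. Mertens estimate ln ln(152) + 0.2615 ≈ 1.8757.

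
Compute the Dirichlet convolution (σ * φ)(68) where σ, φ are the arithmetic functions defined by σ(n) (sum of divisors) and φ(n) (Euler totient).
(σ * φ)(68) = 408

Divisors of 68: [1, 2, 4, 17, 34, 68]. For each d | 68:
  d = 1: σ(1) · φ(68/1) = 1 · 32 = 32
  d = 2: σ(2) · φ(68/2) = 3 · 16 = 48
  d = 4: σ(4) · φ(68/4) = 7 · 16 = 112
  d = 17: σ(17) · φ(68/17) = 18 · 2 = 36
  d = 34: σ(34) · φ(68/34) = 54 · 1 = 54
  d = 68: σ(68) · φ(68/68) = 126 · 1 = 126
Summing: (σ * φ)(68) = 32 + 48 + 112 + 36 + 54 + 126 = 408.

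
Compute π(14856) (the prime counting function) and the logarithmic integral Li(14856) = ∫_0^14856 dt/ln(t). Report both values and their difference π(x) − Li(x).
π(14856) = 1740;  Li(14856) ≈ 1761.64;  π(x) − Li(x) ≈ -21.64.

Direct count of primes ≤ 14856 gives π(14856) = 1740. Numerical evaluation of the logarithmic integral gives Li(14856) ≈ 1761.64. The difference π(x) − Li(x) ≈ -21.64 is typically negative for small/moderate x (Li(x) overestimates), though Littlewood's theorem shows this sign changes infinitely often.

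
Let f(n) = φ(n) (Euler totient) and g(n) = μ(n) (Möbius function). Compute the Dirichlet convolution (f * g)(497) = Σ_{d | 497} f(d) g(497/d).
(φ * μ)(497) = 345

Divisors of 497: [1, 7, 71, 497]. For each d | 497:
  d = 1: φ(1) · μ(497/1) = 1 · 1 = 1
  d = 7: φ(7) · μ(497/7) = 6 · -1 = -6
  d = 71: φ(71) · μ(497/71) = 70 · -1 = -70
  d = 497: φ(497) · μ(497/497) = 420 · 1 = 420
Summing: (φ * μ)(497) = 1 + -6 + -70 + 420 = 345.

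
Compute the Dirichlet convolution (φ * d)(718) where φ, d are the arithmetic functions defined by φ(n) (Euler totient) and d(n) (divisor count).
(φ * d)(718) = 1080

Divisors of 718: [1, 2, 359, 718]. For each d | 718:
  d = 1: φ(1) · d(718/1) = 1 · 4 = 4
  d = 2: φ(2) · d(718/2) = 1 · 2 = 2
  d = 359: φ(359) · d(718/359) = 358 · 2 = 716
  d = 718: φ(718) · d(718/718) = 358 · 1 = 358
Summing: (φ * d)(718) = 4 + 2 + 716 + 358 = 1080.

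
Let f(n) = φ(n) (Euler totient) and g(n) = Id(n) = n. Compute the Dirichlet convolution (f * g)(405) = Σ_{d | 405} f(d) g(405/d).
(φ * Id)(405) = 2673

Divisors of 405: [1, 3, 5, 9, 15, 27, 45, 81, 135, 405]. For each d | 405:
  d = 1: φ(1) · Id(405/1) = 1 · 405 = 405
  d = 3: φ(3) · Id(405/3) = 2 · 135 = 270
  d = 5: φ(5) · Id(405/5) = 4 · 81 = 324
  d = 9: φ(9) · Id(405/9) = 6 · 45 = 270
  d = 15: φ(15) · Id(405/15) = 8 · 27 = 216
  d = 27: φ(27) · Id(405/27) = 18 · 15 = 270
  d = 45: φ(45) · Id(405/45) = 24 · 9 = 216
  d = 81: φ(81) · Id(405/81) = 54 · 5 = 270
  d = 135: φ(135) · Id(405/135) = 72 · 3 = 216
  d = 405: φ(405) · Id(405/405) = 216 · 1 = 216
Summing: (φ * Id)(405) = 405 + 270 + 324 + 270 + 216 + 270 + 216 + 270 + 216 + 216 = 2673.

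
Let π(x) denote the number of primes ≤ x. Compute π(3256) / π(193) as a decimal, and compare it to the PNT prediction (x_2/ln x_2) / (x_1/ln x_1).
π(3256)/π(193) = 459/44 ≈ 10.4318;  PNT prediction ≈ 10.9769.

π(193) = 44 and π(3256) = 459, so π(3256)/π(193) ≈ 10.4318. The PNT-predicted ratio is (3256/ln(3256)) / (193/ln(193)) ≈ 10.9769. The two agree to within a few percent, as expected.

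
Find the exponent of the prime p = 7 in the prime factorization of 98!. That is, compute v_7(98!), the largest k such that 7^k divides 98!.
v_7(98!) = 16

Legendre's formula: v_p(n!) = Σ_{k ≥ 1} ⌊n / p^k⌋. For p = 7, n = 98, the terms are:
  ⌊98/7^1⌋ = ⌊98/7⌋ = 14
  ⌊98/7^2⌋ = ⌊98/49⌋ = 2
(the next term ⌊98/7^3⌋ = 0, terminating the sum). Summing: v_7(98!) = 14 + 2 = 16.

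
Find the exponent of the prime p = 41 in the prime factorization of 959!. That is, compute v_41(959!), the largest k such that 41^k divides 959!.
v_41(959!) = 23

Legendre's formula: v_p(n!) = Σ_{k ≥ 1} ⌊n / p^k⌋. For p = 41, n = 959, the terms are:
  ⌊959/41^1⌋ = ⌊959/41⌋ = 23
(the next term ⌊959/41^2⌋ = 0, terminating the sum). Summing: v_41(959!) = 23 = 23.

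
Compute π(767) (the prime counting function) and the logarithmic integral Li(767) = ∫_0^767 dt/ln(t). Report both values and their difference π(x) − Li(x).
π(767) = 135;  Li(767) ≈ 143.24;  π(x) − Li(x) ≈ -8.24.

Direct count of primes ≤ 767 gives π(767) = 135. Numerical evaluation of the logarithmic integral gives Li(767) ≈ 143.24. The difference π(x) − Li(x) ≈ -8.24 is typically negative for small/moderate x (Li(x) overestimates), though Littlewood's theorem shows this sign changes infinitely often.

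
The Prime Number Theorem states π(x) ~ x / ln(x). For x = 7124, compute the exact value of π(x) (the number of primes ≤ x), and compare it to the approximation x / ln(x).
π(7124) = 912;  x/ln(x) ≈ 803.05;  relative error ≈ 11.95%.

Directly count primes up to 7124: π(7124) = 912. The PNT approximation gives 7124/ln(7124) ≈ 7124/8.87122 ≈ 803.05. Relative error (π(x) − x/ln(x)) / π(x) ≈ 11.95%; the approximation is known to undercount slightly (Li(x) is a better estimate).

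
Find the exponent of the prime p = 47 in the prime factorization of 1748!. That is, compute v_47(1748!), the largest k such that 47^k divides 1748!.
v_47(1748!) = 37

Legendre's formula: v_p(n!) = Σ_{k ≥ 1} ⌊n / p^k⌋. For p = 47, n = 1748, the terms are:
  ⌊1748/47^1⌋ = ⌊1748/47⌋ = 37
(the next term ⌊1748/47^2⌋ = 0, terminating the sum). Summing: v_47(1748!) = 37 = 37.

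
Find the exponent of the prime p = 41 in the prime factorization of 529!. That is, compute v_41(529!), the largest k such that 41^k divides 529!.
v_41(529!) = 12

Legendre's formula: v_p(n!) = Σ_{k ≥ 1} ⌊n / p^k⌋. For p = 41, n = 529, the terms are:
  ⌊529/41^1⌋ = ⌊529/41⌋ = 12
(the next term ⌊529/41^2⌋ = 0, terminating the sum). Summing: v_41(529!) = 12 = 12.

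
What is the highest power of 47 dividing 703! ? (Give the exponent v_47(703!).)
v_47(703!) = 14

Legendre's formula: v_p(n!) = Σ_{k ≥ 1} ⌊n / p^k⌋. For p = 47, n = 703, the terms are:
  ⌊703/47^1⌋ = ⌊703/47⌋ = 14
(the next term ⌊703/47^2⌋ = 0, terminating the sum). Summing: v_47(703!) = 14 = 14.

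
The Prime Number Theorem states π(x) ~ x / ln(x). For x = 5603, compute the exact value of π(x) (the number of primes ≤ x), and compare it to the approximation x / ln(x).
π(5603) = 738;  x/ln(x) ≈ 649.17;  relative error ≈ 12.04%.

Directly count primes up to 5603: π(5603) = 738. The PNT approximation gives 5603/ln(5603) ≈ 5603/8.63106 ≈ 649.17. Relative error (π(x) − x/ln(x)) / π(x) ≈ 12.04%; the approximation is known to undercount slightly (Li(x) is a better estimate).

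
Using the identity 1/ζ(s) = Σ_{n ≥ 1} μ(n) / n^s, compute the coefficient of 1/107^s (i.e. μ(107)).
μ(107) = -1

Factor n = 107 = 107. μ(n) = 0 if any exponent ≥ 2 (not squarefree); otherwise μ(n) = (−1)^{ω(n)} where ω(n) is the number of distinct prime factors. Applying: μ(107) = -1.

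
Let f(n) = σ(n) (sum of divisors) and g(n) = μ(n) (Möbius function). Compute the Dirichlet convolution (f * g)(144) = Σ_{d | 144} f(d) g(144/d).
(σ * μ)(144) = 144

Divisors of 144: [1, 2, 3, 4, 6, 8, 9, 12, 16, 18, 24, 36, 48, 72, 144]. For each d | 144:
  d = 1: σ(1) · μ(144/1) = 1 · 0 = 0
  d = 2: σ(2) · μ(144/2) = 3 · 0 = 0
  d = 3: σ(3) · μ(144/3) = 4 · 0 = 0
  d = 4: σ(4) · μ(144/4) = 7 · 0 = 0
  d = 6: σ(6) · μ(144/6) = 12 · 0 = 0
  d = 8: σ(8) · μ(144/8) = 15 · 0 = 0
  d = 9: σ(9) · μ(144/9) = 13 · 0 = 0
  d = 12: σ(12) · μ(144/12) = 28 · 0 = 0
  d = 16: σ(16) · μ(144/16) = 31 · 0 = 0
  d = 18: σ(18) · μ(144/18) = 39 · 0 = 0
  d = 24: σ(24) · μ(144/24) = 60 · 1 = 60
  d = 36: σ(36) · μ(144/36) = 91 · 0 = 0
  d = 48: σ(48) · μ(144/48) = 124 · -1 = -124
  d = 72: σ(72) · μ(144/72) = 195 · -1 = -195
  d = 144: σ(144) · μ(144/144) = 403 · 1 = 403
Summing: (σ * μ)(144) = 0 + 0 + 0 + 0 + 0 + 0 + 0 + 0 + 0 + 0 + 60 + 0 + -124 + -195 + 403 = 144.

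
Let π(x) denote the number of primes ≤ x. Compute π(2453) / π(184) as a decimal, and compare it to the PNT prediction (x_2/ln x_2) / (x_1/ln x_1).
π(2453)/π(184) = 363/42 ≈ 8.6429;  PNT prediction ≈ 8.9074.

π(184) = 42 and π(2453) = 363, so π(2453)/π(184) ≈ 8.6429. The PNT-predicted ratio is (2453/ln(2453)) / (184/ln(184)) ≈ 8.9074. The two agree to within a few percent, as expected.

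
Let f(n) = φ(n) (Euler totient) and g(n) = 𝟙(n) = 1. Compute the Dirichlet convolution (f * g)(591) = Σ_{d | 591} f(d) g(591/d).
(φ * 𝟙)(591) = 591

Divisors of 591: [1, 3, 197, 591]. For each d | 591:
  d = 1: φ(1) · 𝟙(591/1) = 1 · 1 = 1
  d = 3: φ(3) · 𝟙(591/3) = 2 · 1 = 2
  d = 197: φ(197) · 𝟙(591/197) = 196 · 1 = 196
  d = 591: φ(591) · 𝟙(591/591) = 392 · 1 = 392
Summing: (φ * 𝟙)(591) = 1 + 2 + 196 + 392 = 591.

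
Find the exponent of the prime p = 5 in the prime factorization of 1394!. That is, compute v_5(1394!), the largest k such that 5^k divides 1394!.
v_5(1394!) = 346

Legendre's formula: v_p(n!) = Σ_{k ≥ 1} ⌊n / p^k⌋. For p = 5, n = 1394, the terms are:
  ⌊1394/5^1⌋ = ⌊1394/5⌋ = 278
  ⌊1394/5^2⌋ = ⌊1394/25⌋ = 55
  ⌊1394/5^3⌋ = ⌊1394/125⌋ = 11
  ⌊1394/5^4⌋ = ⌊1394/625⌋ = 2
(the next term ⌊1394/5^5⌋ = 0, terminating the sum). Summing: v_5(1394!) = 278 + 55 + 11 + 2 = 346.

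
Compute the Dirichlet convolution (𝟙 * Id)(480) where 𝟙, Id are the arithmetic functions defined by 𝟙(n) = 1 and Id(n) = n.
(𝟙 * Id)(480) = 1512

Divisors of 480: [1, 2, 3, 4, 5, 6, 8, 10, 12, 15, 16, 20, 24, 30, 32, 40, 48, 60, 80, 96, 120, 160, 240, 480]. For each d | 480:
  d = 1: 𝟙(1) · Id(480/1) = 1 · 480 = 480
  d = 2: 𝟙(2) · Id(480/2) = 1 · 240 = 240
  d = 3: 𝟙(3) · Id(480/3) = 1 · 160 = 160
  d = 4: 𝟙(4) · Id(480/4) = 1 · 120 = 120
  d = 5: 𝟙(5) · Id(480/5) = 1 · 96 = 96
  d = 6: 𝟙(6) · Id(480/6) = 1 · 80 = 80
  d = 8: 𝟙(8) · Id(480/8) = 1 · 60 = 60
  d = 10: 𝟙(10) · Id(480/10) = 1 · 48 = 48
  d = 12: 𝟙(12) · Id(480/12) = 1 · 40 = 40
  d = 15: 𝟙(15) · Id(480/15) = 1 · 32 = 32
  d = 16: 𝟙(16) · Id(480/16) = 1 · 30 = 30
  d = 20: 𝟙(20) · Id(480/20) = 1 · 24 = 24
  d = 24: 𝟙(24) · Id(480/24) = 1 · 20 = 20
  d = 30: 𝟙(30) · Id(480/30) = 1 · 16 = 16
  d = 32: 𝟙(32) · Id(480/32) = 1 · 15 = 15
  d = 40: 𝟙(40) · Id(480/40) = 1 · 12 = 12
  d = 48: 𝟙(48) · Id(480/48) = 1 · 10 = 10
  d = 60: 𝟙(60) · Id(480/60) = 1 · 8 = 8
  d = 80: 𝟙(80) · Id(480/80) = 1 · 6 = 6
  d = 96: 𝟙(96) · Id(480/96) = 1 · 5 = 5
  d = 120: 𝟙(120) · Id(480/120) = 1 · 4 = 4
  d = 160: 𝟙(160) · Id(480/160) = 1 · 3 = 3
  d = 240: 𝟙(240) · Id(480/240) = 1 · 2 = 2
  d = 480: 𝟙(480) · Id(480/480) = 1 · 1 = 1
Summing: (𝟙 * Id)(480) = 480 + 240 + 160 + 120 + 96 + 80 + 60 + 48 + 40 + 32 + 30 + 24 + 20 + 16 + 15 + 12 + 10 + 8 + 6 + 5 + 4 + 3 + 2 + 1 = 1512.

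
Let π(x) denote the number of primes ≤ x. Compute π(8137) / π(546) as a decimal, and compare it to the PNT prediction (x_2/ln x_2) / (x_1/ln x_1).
π(8137)/π(546) = 1022/100 ≈ 10.2200;  PNT prediction ≈ 10.4315.

π(546) = 100 and π(8137) = 1022, so π(8137)/π(546) ≈ 10.2200. The PNT-predicted ratio is (8137/ln(8137)) / (546/ln(546)) ≈ 10.4315. The two agree to within a few percent, as expected.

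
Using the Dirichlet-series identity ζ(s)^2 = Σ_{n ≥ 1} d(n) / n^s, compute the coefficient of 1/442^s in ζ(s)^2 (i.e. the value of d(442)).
d(442) = 8

ζ(s)^2 = (Σ 1/m^s)(Σ 1/k^s). The coefficient of 1/n^s in the product is the number of ordered pairs (m, k) with mk = n, which equals d(n). For n = 442, divisors are [1, 2, 13, 17, 26, 34, 221, 442], so d(442) = 8.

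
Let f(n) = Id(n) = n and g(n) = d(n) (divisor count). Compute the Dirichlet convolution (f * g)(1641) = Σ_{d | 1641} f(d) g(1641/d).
(Id * d)(1641) = 2745

Divisors of 1641: [1, 3, 547, 1641]. For each d | 1641:
  d = 1: Id(1) · d(1641/1) = 1 · 4 = 4
  d = 3: Id(3) · d(1641/3) = 3 · 2 = 6
  d = 547: Id(547) · d(1641/547) = 547 · 2 = 1094
  d = 1641: Id(1641) · d(1641/1641) = 1641 · 1 = 1641
Summing: (Id * d)(1641) = 4 + 6 + 1094 + 1641 = 2745.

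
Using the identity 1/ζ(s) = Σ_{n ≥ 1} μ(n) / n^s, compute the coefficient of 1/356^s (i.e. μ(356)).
μ(356) = 0

Factor n = 356 = 2^2 · 89. μ(n) = 0 if any exponent ≥ 2 (not squarefree); otherwise μ(n) = (−1)^{ω(n)} where ω(n) is the number of distinct prime factors. Applying: μ(356) = 0.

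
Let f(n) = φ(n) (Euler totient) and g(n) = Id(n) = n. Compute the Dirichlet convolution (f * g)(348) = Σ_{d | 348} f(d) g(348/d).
(φ * Id)(348) = 2280

Divisors of 348: [1, 2, 3, 4, 6, 12, 29, 58, 87, 116, 174, 348]. For each d | 348:
  d = 1: φ(1) · Id(348/1) = 1 · 348 = 348
  d = 2: φ(2) · Id(348/2) = 1 · 174 = 174
  d = 3: φ(3) · Id(348/3) = 2 · 116 = 232
  d = 4: φ(4) · Id(348/4) = 2 · 87 = 174
  d = 6: φ(6) · Id(348/6) = 2 · 58 = 116
  d = 12: φ(12) · Id(348/12) = 4 · 29 = 116
  d = 29: φ(29) · Id(348/29) = 28 · 12 = 336
  d = 58: φ(58) · Id(348/58) = 28 · 6 = 168
  d = 87: φ(87) · Id(348/87) = 56 · 4 = 224
  d = 116: φ(116) · Id(348/116) = 56 · 3 = 168
  d = 174: φ(174) · Id(348/174) = 56 · 2 = 112
  d = 348: φ(348) · Id(348/348) = 112 · 1 = 112
Summing: (φ * Id)(348) = 348 + 174 + 232 + 174 + 116 + 116 + 336 + 168 + 224 + 168 + 112 + 112 = 2280.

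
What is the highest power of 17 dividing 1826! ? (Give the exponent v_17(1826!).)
v_17(1826!) = 113

Legendre's formula: v_p(n!) = Σ_{k ≥ 1} ⌊n / p^k⌋. For p = 17, n = 1826, the terms are:
  ⌊1826/17^1⌋ = ⌊1826/17⌋ = 107
  ⌊1826/17^2⌋ = ⌊1826/289⌋ = 6
(the next term ⌊1826/17^3⌋ = 0, terminating the sum). Summing: v_17(1826!) = 107 + 6 = 113.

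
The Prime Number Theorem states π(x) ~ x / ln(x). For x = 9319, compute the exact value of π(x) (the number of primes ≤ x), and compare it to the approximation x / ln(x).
π(9319) = 1153;  x/ln(x) ≈ 1019.61;  relative error ≈ 11.57%.

Directly count primes up to 9319: π(9319) = 1153. The PNT approximation gives 9319/ln(9319) ≈ 9319/9.13981 ≈ 1019.61. Relative error (π(x) − x/ln(x)) / π(x) ≈ 11.57%; the approximation is known to undercount slightly (Li(x) is a better estimate).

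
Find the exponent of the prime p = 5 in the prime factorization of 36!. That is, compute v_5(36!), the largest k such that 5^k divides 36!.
v_5(36!) = 8

Legendre's formula: v_p(n!) = Σ_{k ≥ 1} ⌊n / p^k⌋. For p = 5, n = 36, the terms are:
  ⌊36/5^1⌋ = ⌊36/5⌋ = 7
  ⌊36/5^2⌋ = ⌊36/25⌋ = 1
(the next term ⌊36/5^3⌋ = 0, terminating the sum). Summing: v_5(36!) = 7 + 1 = 8.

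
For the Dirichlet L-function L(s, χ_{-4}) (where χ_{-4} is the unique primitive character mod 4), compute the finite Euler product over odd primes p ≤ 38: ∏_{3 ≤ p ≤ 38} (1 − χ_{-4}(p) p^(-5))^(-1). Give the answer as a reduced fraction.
∏ = 36434162976122653852428171915209665920933190877591375/36574689167094305070442169349729960875390257302863872

The odd primes p ≤ 38 are [3, 5, 7, 11, 13, 17, 19, 23, 29, 31, 37]. For each, χ(p) = 1 if p ≡ 1 mod 4, χ(p) = −1 if p ≡ 3 mod 4. Taking (1 − χ(p)/p^5)^(-1) = p^5/(p^5 − χ(p)): (1 − (-1)/3^5)^(-1) · (1 − (1)/5^5)^(-1) · (1 − (-1)/7^5)^(-1) · (1 − (-1)/11^5)^(-1) · (1 − (1)/13^5)^(-1) · (1 − (1)/17^5)^(-1) · (1 − (-1)/19^5)^(-1) · (1 − (-1)/23^5)^(-1) · (1 − (1)/29^5)^(-1) · (1 − (-1)/31^5)^(-1) · (1 − (1)/37^5)^(-1) = 36434162976122653852428171915209665920933190877591375/36574689167094305070442169349729960875390257302863872.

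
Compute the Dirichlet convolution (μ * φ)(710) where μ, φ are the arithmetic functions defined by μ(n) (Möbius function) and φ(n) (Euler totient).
(μ * φ)(710) = 0

Divisors of 710: [1, 2, 5, 10, 71, 142, 355, 710]. For each d | 710:
  d = 1: μ(1) · φ(710/1) = 1 · 280 = 280
  d = 2: μ(2) · φ(710/2) = -1 · 280 = -280
  d = 5: μ(5) · φ(710/5) = -1 · 70 = -70
  d = 10: μ(10) · φ(710/10) = 1 · 70 = 70
  d = 71: μ(71) · φ(710/71) = -1 · 4 = -4
  d = 142: μ(142) · φ(710/142) = 1 · 4 = 4
  d = 355: μ(355) · φ(710/355) = 1 · 1 = 1
  d = 710: μ(710) · φ(710/710) = -1 · 1 = -1
Summing: (μ * φ)(710) = 280 + -280 + -70 + 70 + -4 + 4 + 1 + -1 = 0.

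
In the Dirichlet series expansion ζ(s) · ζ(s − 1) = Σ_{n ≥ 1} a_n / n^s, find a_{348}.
σ(348) = 840

In the product (Σ m^0/m^s)(Σ k / k^s) = Σ (Σ_{d | n} d) / n^s, the coefficient of 1/n^s is σ(n) = Σ_{d | n} d. For n = 348, divisors are [1, 2, 3, 4, 6, 12, 29, 58, 87, 116, 174, 348]; summing: σ(348) = 840.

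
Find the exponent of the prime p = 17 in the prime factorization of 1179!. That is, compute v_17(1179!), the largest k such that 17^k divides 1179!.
v_17(1179!) = 73

Legendre's formula: v_p(n!) = Σ_{k ≥ 1} ⌊n / p^k⌋. For p = 17, n = 1179, the terms are:
  ⌊1179/17^1⌋ = ⌊1179/17⌋ = 69
  ⌊1179/17^2⌋ = ⌊1179/289⌋ = 4
(the next term ⌊1179/17^3⌋ = 0, terminating the sum). Summing: v_17(1179!) = 69 + 4 = 73.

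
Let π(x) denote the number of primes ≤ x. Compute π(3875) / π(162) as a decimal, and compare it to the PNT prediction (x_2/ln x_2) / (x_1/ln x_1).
π(3875)/π(162) = 536/37 ≈ 14.4865;  PNT prediction ≈ 14.7288.

π(162) = 37 and π(3875) = 536, so π(3875)/π(162) ≈ 14.4865. The PNT-predicted ratio is (3875/ln(3875)) / (162/ln(162)) ≈ 14.7288. The two agree to within a few percent, as expected.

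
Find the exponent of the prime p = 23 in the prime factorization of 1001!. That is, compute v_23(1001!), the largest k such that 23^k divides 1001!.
v_23(1001!) = 44

Legendre's formula: v_p(n!) = Σ_{k ≥ 1} ⌊n / p^k⌋. For p = 23, n = 1001, the terms are:
  ⌊1001/23^1⌋ = ⌊1001/23⌋ = 43
  ⌊1001/23^2⌋ = ⌊1001/529⌋ = 1
(the next term ⌊1001/23^3⌋ = 0, terminating the sum). Summing: v_23(1001!) = 43 + 1 = 44.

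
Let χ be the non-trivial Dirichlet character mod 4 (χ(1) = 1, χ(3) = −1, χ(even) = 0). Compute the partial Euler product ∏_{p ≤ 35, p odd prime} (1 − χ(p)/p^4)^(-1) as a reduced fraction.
∏ = 1870816715381797956556539609218365/1891731462842378884815364370202624

The odd primes p ≤ 35 are [3, 5, 7, 11, 13, 17, 19, 23, 29, 31]. For each, χ(p) = 1 if p ≡ 1 mod 4, χ(p) = −1 if p ≡ 3 mod 4. Taking (1 − χ(p)/p^4)^(-1) = p^4/(p^4 − χ(p)): (1 − (-1)/3^4)^(-1) · (1 − (1)/5^4)^(-1) · (1 − (-1)/7^4)^(-1) · (1 − (-1)/11^4)^(-1) · (1 − (1)/13^4)^(-1) · (1 − (1)/17^4)^(-1) · (1 − (-1)/19^4)^(-1) · (1 − (-1)/23^4)^(-1) · (1 − (1)/29^4)^(-1) · (1 − (-1)/31^4)^(-1) = 1870816715381797956556539609218365/1891731462842378884815364370202624.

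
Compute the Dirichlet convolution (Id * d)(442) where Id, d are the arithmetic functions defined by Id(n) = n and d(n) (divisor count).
(Id * d)(442) = 1140

Divisors of 442: [1, 2, 13, 17, 26, 34, 221, 442]. For each d | 442:
  d = 1: Id(1) · d(442/1) = 1 · 8 = 8
  d = 2: Id(2) · d(442/2) = 2 · 4 = 8
  d = 13: Id(13) · d(442/13) = 13 · 4 = 52
  d = 17: Id(17) · d(442/17) = 17 · 4 = 68
  d = 26: Id(26) · d(442/26) = 26 · 2 = 52
  d = 34: Id(34) · d(442/34) = 34 · 2 = 68
  d = 221: Id(221) · d(442/221) = 221 · 2 = 442
  d = 442: Id(442) · d(442/442) = 442 · 1 = 442
Summing: (Id * d)(442) = 8 + 8 + 52 + 68 + 52 + 68 + 442 + 442 = 1140.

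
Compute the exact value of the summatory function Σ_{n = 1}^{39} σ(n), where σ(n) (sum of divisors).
Σ_{n ≤ 39} σ(n) = 1252

Compute σ(n) for each 1 ≤ n ≤ 39: σ(1) = 1, σ(2) = 3, σ(3) = 4, σ(4) = 7, σ(5) = 6, σ(6) = 12, σ(7) = 8, σ(8) = 15, σ(9) = 13, σ(10) = 18, σ(11) = 12, σ(12) = 28, σ(13) = 14, σ(14) = 24, σ(15) = 24, σ(16) = 31, σ(17) = 18, σ(18) = 39, σ(19) = 20, σ(20) = 42, σ(21) = 32, σ(22) = 36, σ(23) = 24, σ(24) = 60, σ(25) = 31, σ(26) = 42, σ(27) = 40, σ(28) = 56, σ(29) = 30, σ(30) = 72, σ(31) = 32, σ(32) = 63, σ(33) = 48, σ(34) = 54, σ(35) = 48, σ(36) = 91, σ(37) = 38, σ(38) = 60, σ(39) = 56. Summing all 39 values: 1252. (Average order: Σ_{n ≤ x} σ(n) ~ (π²/12) x². For x = 39, (π²/12)·39² ≈ 1250.97.)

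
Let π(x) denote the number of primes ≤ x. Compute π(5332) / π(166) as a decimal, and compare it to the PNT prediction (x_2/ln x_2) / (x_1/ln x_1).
π(5332)/π(166) = 705/38 ≈ 18.5526;  PNT prediction ≈ 19.1342.

π(166) = 38 and π(5332) = 705, so π(5332)/π(166) ≈ 18.5526. The PNT-predicted ratio is (5332/ln(5332)) / (166/ln(166)) ≈ 19.1342. The two agree to within a few percent, as expected.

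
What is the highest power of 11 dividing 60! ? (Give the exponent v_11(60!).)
v_11(60!) = 5

Legendre's formula: v_p(n!) = Σ_{k ≥ 1} ⌊n / p^k⌋. For p = 11, n = 60, the terms are:
  ⌊60/11^1⌋ = ⌊60/11⌋ = 5
(the next term ⌊60/11^2⌋ = 0, terminating the sum). Summing: v_11(60!) = 5 = 5.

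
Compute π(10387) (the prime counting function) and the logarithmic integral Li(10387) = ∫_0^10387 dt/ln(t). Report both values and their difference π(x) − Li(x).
π(10387) = 1272;  Li(10387) ≈ 1288.07;  π(x) − Li(x) ≈ -16.07.

Direct count of primes ≤ 10387 gives π(10387) = 1272. Numerical evaluation of the logarithmic integral gives Li(10387) ≈ 1288.07. The difference π(x) − Li(x) ≈ -16.07 is typically negative for small/moderate x (Li(x) overestimates), though Littlewood's theorem shows this sign changes infinitely often.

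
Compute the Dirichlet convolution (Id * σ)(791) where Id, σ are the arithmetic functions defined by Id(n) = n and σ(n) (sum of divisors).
(Id * σ)(791) = 3405

Divisors of 791: [1, 7, 113, 791]. For each d | 791:
  d = 1: Id(1) · σ(791/1) = 1 · 912 = 912
  d = 7: Id(7) · σ(791/7) = 7 · 114 = 798
  d = 113: Id(113) · σ(791/113) = 113 · 8 = 904
  d = 791: Id(791) · σ(791/791) = 791 · 1 = 791
Summing: (Id * σ)(791) = 912 + 798 + 904 + 791 = 3405.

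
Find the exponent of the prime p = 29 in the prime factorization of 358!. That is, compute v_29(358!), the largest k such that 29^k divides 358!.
v_29(358!) = 12

Legendre's formula: v_p(n!) = Σ_{k ≥ 1} ⌊n / p^k⌋. For p = 29, n = 358, the terms are:
  ⌊358/29^1⌋ = ⌊358/29⌋ = 12
(the next term ⌊358/29^2⌋ = 0, terminating the sum). Summing: v_29(358!) = 12 = 12.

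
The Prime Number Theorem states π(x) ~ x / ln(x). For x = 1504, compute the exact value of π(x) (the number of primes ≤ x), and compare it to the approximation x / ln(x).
π(1504) = 239;  x/ln(x) ≈ 205.58;  relative error ≈ 13.98%.

Directly count primes up to 1504: π(1504) = 239. The PNT approximation gives 1504/ln(1504) ≈ 1504/7.31588 ≈ 205.58. Relative error (π(x) − x/ln(x)) / π(x) ≈ 13.98%; the approximation is known to undercount slightly (Li(x) is a better estimate).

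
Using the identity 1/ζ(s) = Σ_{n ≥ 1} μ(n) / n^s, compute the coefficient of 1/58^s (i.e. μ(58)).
μ(58) = 1

Factor n = 58 = 2 · 29. μ(n) = 0 if any exponent ≥ 2 (not squarefree); otherwise μ(n) = (−1)^{ω(n)} where ω(n) is the number of distinct prime factors. Applying: μ(58) = 1.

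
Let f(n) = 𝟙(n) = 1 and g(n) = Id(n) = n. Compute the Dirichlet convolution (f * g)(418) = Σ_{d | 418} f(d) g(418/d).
(𝟙 * Id)(418) = 720

Divisors of 418: [1, 2, 11, 19, 22, 38, 209, 418]. For each d | 418:
  d = 1: 𝟙(1) · Id(418/1) = 1 · 418 = 418
  d = 2: 𝟙(2) · Id(418/2) = 1 · 209 = 209
  d = 11: 𝟙(11) · Id(418/11) = 1 · 38 = 38
  d = 19: 𝟙(19) · Id(418/19) = 1 · 22 = 22
  d = 22: 𝟙(22) · Id(418/22) = 1 · 19 = 19
  d = 38: 𝟙(38) · Id(418/38) = 1 · 11 = 11
  d = 209: 𝟙(209) · Id(418/209) = 1 · 2 = 2
  d = 418: 𝟙(418) · Id(418/418) = 1 · 1 = 1
Summing: (𝟙 * Id)(418) = 418 + 209 + 38 + 22 + 19 + 11 + 2 + 1 = 720.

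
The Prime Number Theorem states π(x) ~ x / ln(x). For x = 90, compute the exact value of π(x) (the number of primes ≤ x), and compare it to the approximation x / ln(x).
π(90) = 24;  x/ln(x) ≈ 20.00;  relative error ≈ 16.66%.

Directly count primes up to 90: π(90) = 24. The PNT approximation gives 90/ln(90) ≈ 90/4.49981 ≈ 20.00. Relative error (π(x) − x/ln(x)) / π(x) ≈ 16.66%; the approximation is known to undercount slightly (Li(x) is a better estimate).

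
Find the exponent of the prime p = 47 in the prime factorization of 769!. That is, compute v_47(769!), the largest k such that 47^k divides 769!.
v_47(769!) = 16

Legendre's formula: v_p(n!) = Σ_{k ≥ 1} ⌊n / p^k⌋. For p = 47, n = 769, the terms are:
  ⌊769/47^1⌋ = ⌊769/47⌋ = 16
(the next term ⌊769/47^2⌋ = 0, terminating the sum). Summing: v_47(769!) = 16 = 16.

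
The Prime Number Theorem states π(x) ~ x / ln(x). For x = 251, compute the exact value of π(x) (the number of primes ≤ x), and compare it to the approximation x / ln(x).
π(251) = 54;  x/ln(x) ≈ 45.43;  relative error ≈ 15.88%.

Directly count primes up to 251: π(251) = 54. The PNT approximation gives 251/ln(251) ≈ 251/5.52545 ≈ 45.43. Relative error (π(x) − x/ln(x)) / π(x) ≈ 15.88%; the approximation is known to undercount slightly (Li(x) is a better estimate).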